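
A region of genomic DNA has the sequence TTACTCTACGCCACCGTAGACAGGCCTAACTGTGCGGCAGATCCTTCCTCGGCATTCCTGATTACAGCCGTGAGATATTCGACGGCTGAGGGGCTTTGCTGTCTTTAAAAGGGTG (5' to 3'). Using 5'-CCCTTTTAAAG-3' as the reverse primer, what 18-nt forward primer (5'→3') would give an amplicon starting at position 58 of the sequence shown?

5'-CTGATTACAGCCGTGAGA-3'

The reverse primer's reverse complement CTTTAAAAGGG matches the template at positions 103–113; the product starts at position 58.
The forward primer is identical to the top strand over positions 58–75: CTGATTACAGCCGTGAGA.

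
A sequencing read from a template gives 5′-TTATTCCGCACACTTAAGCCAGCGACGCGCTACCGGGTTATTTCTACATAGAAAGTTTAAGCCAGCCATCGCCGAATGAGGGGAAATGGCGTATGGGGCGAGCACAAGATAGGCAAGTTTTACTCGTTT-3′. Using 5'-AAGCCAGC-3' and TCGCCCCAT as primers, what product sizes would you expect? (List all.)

86 bp, 43 bp

The forward primer AAGCCAGC matches the top strand at positions 16–23, 59–66.
The reverse primer's reverse complement is ATGGGGCGA, matching at positions 93–101.
Each forward site pairs with the reverse site to give a product ending at position 101: sizes 86, 43 bp.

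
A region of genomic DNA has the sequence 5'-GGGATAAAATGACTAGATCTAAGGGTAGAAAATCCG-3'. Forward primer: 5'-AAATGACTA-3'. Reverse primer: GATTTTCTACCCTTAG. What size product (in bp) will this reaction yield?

28 bp

Forward primer AAATGACTA is found on the top strand at positions 7–15.
The reverse primer's reverse complement is CTAAGGGTAGAAAATC, which matches the template at positions 19–34.
Product length = (reverse-primer end) − (forward-primer start) + 1 = 34 − 7 + 1 = 28 bp.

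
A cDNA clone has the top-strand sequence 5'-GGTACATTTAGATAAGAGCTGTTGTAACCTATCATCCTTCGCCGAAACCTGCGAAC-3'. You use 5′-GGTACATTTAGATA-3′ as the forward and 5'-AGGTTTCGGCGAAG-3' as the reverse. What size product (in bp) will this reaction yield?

Scanning the template, GGTACATTTAGATA occurs at positions 1–14; this primer anneals to the bottom strand there with its 3' end pointing downstream.
The reverse primer's reverse complement is CTTCGCCGAAACCT, which matches the template at positions 37–50.
Amplicon spans positions 1–50: 50 bp.

50 bp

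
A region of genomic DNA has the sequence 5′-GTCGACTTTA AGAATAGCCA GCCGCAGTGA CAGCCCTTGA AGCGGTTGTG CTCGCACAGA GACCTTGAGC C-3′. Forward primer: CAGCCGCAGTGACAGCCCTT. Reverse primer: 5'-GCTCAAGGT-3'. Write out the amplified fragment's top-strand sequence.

5'-CAGCCGCAGTGACAGCCCTTGAAGCGGTTGTGCTCGCACAGAGACCTTGAGC-3'

Forward primer CAGCCGCAGTGACAGCCCTT is found on the top strand at positions 19–38.
Reverse complement of the reverse primer: ACCTTGAGC. This occurs on the top strand at positions 62–70.
The product is the template from position 19 through 70 (52 bp).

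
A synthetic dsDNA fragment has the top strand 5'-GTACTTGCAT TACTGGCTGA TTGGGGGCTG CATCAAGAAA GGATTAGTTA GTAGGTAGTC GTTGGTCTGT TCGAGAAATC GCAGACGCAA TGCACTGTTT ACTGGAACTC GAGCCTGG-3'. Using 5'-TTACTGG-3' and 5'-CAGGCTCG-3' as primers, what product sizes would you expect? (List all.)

108 bp, 19 bp

The forward primer TTACTGG matches the top strand at positions 10–16, 99–105.
The reverse primer's reverse complement is CGAGCCTG, matching at positions 110–117.
Each forward site pairs with the reverse site to give a product ending at position 117: sizes 108, 19 bp.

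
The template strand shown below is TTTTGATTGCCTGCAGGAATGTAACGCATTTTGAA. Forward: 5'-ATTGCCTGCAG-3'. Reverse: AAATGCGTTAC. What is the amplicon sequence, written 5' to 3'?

Scanning the template, ATTGCCTGCAG occurs at positions 6–16; this primer anneals to the bottom strand there with its 3' end pointing downstream.
Taking the reverse complement of AAATGCGTTAC gives GTAACGCATTT, found at positions 21–31 on the template; the primer anneals here to the top strand with its 3' end pointing upstream.
The product is the template from position 6 through 31 (26 bp).

5'-ATTGCCTGCAGGAATGTAACGCATTT-3'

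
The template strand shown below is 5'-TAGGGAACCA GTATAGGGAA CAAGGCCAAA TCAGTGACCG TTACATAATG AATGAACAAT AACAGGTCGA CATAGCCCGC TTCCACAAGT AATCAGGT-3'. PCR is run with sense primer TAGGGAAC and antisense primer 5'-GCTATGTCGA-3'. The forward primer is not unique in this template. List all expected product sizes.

76 bp, 63 bp

The forward primer TAGGGAAC matches the top strand at positions 1–8, 14–21.
The reverse primer's reverse complement is TCGACATAGC, matching at positions 67–76.
Each forward site pairs with the reverse site to give a product ending at position 76: sizes 76, 63 bp.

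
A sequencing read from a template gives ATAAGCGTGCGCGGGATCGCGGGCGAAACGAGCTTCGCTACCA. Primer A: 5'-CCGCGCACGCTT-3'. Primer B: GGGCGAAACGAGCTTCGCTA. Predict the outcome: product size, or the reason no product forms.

No product — the primers' 3' ends point away from each other.

Primer A (CCGCGCACGCTT) has reverse complement AAGCGTGCGCGG, which matches the top strand at positions 3–14; primer A anneals to the top strand there with its 3' end pointing upstream toward position 3.
Primer B (GGGCGAAACGAGCTTCGCTA) matches the top strand directly at positions 21–40; it anneals to the bottom strand with its 3' end pointing downstream toward position 40.
The 3' ends diverge (primer A extends toward position 1, primer B toward position 43), so the primers never converge on a shared product.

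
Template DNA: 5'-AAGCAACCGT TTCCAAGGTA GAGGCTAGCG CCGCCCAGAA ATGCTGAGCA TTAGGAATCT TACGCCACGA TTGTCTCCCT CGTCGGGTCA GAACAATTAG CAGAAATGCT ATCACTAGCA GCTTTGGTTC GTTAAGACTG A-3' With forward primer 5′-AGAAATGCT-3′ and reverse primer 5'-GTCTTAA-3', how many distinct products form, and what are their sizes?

Two products: 102 bp, 37 bp

The forward primer AGAAATGCT matches the top strand at positions 37–45, 102–110.
The reverse primer's reverse complement is TTAAGAC, matching at positions 132–138.
Each forward site pairs with the reverse site to give a product ending at position 138: sizes 102, 37 bp.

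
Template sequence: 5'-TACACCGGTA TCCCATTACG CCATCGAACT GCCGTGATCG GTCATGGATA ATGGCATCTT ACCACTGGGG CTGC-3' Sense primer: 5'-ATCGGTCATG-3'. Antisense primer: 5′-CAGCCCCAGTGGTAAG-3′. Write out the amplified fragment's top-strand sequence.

Forward primer ATCGGTCATG is found on the top strand at positions 37–46.
Taking the reverse complement of CAGCCCCAGTGGTAAG gives CTTACCACTGGGGCTG, found at positions 58–73 on the template; the primer anneals here to the top strand with its 3' end pointing upstream.
The product is the template from position 37 through 73 (37 bp).

5'-ATCGGTCATGGATAATGGCATCTTACCACTGGGGCTG-3'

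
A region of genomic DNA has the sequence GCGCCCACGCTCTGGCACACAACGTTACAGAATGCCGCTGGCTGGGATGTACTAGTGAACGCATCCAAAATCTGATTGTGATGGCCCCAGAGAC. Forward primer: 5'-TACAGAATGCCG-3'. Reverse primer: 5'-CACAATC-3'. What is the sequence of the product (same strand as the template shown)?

5'-TACAGAATGCCGCTGGCTGGGATGTACTAGTGAACGCATCCAAAATCTGATTGTG-3'

Scanning the template, TACAGAATGCCG occurs at positions 26–37; this primer anneals to the bottom strand there with its 3' end pointing downstream.
Taking the reverse complement of CACAATC gives GATTGTG, found at positions 74–80 on the template; the primer anneals here to the top strand with its 3' end pointing upstream.
The product is the template from position 26 through 80 (55 bp).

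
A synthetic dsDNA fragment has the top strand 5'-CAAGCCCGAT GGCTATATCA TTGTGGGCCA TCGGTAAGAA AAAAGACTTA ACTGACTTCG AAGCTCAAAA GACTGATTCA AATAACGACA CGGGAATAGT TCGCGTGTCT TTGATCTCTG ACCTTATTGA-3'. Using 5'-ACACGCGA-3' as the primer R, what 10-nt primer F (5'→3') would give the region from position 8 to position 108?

5'-GATGGCTATA-3'

The reverse primer's reverse complement TCGCGTGT matches the template at positions 101–108; the product starts at position 8.
The forward primer is identical to the top strand over positions 8–17: GATGGCTATA.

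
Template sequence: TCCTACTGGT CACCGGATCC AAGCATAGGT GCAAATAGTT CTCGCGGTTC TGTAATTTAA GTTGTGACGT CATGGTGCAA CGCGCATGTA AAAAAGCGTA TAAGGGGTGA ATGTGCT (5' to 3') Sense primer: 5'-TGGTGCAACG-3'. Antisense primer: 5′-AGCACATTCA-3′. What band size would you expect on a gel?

Scanning the template, TGGTGCAACG occurs at positions 73–82; this primer anneals to the bottom strand there with its 3' end pointing downstream.
Taking the reverse complement of AGCACATTCA gives TGAATGTGCT, found at positions 108–117 on the template; the primer anneals here to the top strand with its 3' end pointing upstream.
Product length = (reverse-primer end) − (forward-primer start) + 1 = 117 − 73 + 1 = 45 bp.

45 bp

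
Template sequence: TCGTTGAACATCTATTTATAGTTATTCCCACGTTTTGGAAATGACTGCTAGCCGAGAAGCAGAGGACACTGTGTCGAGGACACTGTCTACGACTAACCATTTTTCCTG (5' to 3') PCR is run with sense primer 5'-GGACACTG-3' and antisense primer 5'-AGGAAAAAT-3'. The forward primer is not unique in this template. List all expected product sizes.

The forward primer GGACACTG matches the top strand at positions 64–71, 78–85.
The reverse primer's reverse complement is ATTTTTCCT, matching at positions 99–107.
Each forward site pairs with the reverse site to give a product ending at position 107: sizes 44, 30 bp.

44 bp, 30 bp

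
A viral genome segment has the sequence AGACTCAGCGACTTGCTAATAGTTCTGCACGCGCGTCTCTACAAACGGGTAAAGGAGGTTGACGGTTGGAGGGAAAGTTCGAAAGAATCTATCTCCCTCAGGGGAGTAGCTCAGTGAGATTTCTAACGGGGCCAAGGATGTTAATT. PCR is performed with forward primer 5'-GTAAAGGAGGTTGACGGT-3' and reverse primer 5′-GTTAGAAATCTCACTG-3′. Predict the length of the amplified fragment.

Scanning the template, GTAAAGGAGGTTGACGGT occurs at positions 49–66; this primer anneals to the bottom strand there with its 3' end pointing downstream.
The reverse primer's reverse complement is CAGTGAGATTTCTAAC, which matches the template at positions 112–127.
The product runs from position 49 to position 127, so its length is 127 − 49 + 1 = 79 bp.

79 bp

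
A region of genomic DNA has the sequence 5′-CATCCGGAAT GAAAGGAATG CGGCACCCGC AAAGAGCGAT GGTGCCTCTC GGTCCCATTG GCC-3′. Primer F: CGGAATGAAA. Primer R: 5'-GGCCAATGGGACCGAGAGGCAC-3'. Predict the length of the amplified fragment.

Forward primer CGGAATGAAA is found on the top strand at positions 5–14.
The reverse primer's reverse complement is GTGCCTCTCGGTCCCATTGGCC, which matches the template at positions 42–63.
The product runs from position 5 to position 63, so its length is 63 − 5 + 1 = 59 bp.

59 bp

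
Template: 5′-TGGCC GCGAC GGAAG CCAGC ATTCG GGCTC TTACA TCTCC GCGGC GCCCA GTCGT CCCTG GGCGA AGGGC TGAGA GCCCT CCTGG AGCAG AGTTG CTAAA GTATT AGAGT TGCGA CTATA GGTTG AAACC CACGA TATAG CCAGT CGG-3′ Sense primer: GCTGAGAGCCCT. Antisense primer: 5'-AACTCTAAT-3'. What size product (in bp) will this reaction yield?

Forward primer GCTGAGAGCCCT is found on the top strand at positions 69–80.
Reverse complement of the reverse primer: ATTAGAGTT. This occurs on the top strand at positions 103–111.
The product runs from position 69 to position 111, so its length is 111 − 69 + 1 = 43 bp.

43 bp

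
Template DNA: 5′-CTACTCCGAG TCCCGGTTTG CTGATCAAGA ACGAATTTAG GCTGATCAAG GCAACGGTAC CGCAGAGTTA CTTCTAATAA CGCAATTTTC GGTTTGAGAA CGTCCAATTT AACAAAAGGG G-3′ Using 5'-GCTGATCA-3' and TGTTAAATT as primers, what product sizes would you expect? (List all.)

The forward primer GCTGATCA matches the top strand at positions 20–27, 41–48.
The reverse primer's reverse complement is AATTTAACA, matching at positions 106–114.
Each forward site pairs with the reverse site to give a product ending at position 114: sizes 95, 74 bp.

95 bp, 74 bp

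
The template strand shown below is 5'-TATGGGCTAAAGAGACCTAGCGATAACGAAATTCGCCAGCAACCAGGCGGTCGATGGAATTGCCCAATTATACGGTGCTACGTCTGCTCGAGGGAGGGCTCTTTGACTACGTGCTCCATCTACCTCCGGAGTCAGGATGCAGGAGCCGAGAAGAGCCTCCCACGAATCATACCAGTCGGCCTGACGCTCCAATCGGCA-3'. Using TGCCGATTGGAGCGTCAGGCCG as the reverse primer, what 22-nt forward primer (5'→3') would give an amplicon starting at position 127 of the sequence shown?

The reverse primer's reverse complement CGGCCTGACGCTCCAATCGGCA matches the template at positions 177–198; the product starts at position 127.
The forward primer is identical to the top strand over positions 127–148: CGGAGTCAGGATGCAGGAGCCG.

5'-CGGAGTCAGGATGCAGGAGCCG-3'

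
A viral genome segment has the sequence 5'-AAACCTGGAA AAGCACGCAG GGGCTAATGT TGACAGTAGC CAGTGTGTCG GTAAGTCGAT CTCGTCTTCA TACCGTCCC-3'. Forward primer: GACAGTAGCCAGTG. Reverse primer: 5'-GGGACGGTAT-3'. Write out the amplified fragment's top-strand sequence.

Forward primer GACAGTAGCCAGTG is found on the top strand at positions 32–45.
The reverse primer's reverse complement is ATACCGTCCC, which matches the template at positions 70–79.
The product is the template from position 32 through 79 (48 bp).

5'-GACAGTAGCCAGTGTGTCGGTAAGTCGATCTCGTCTTCATACCGTCCC-3'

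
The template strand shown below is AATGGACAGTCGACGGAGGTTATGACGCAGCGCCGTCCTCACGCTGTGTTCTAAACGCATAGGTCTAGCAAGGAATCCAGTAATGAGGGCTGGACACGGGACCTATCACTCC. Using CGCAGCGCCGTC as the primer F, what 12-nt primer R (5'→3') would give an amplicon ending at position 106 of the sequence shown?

5'-ATAGGTCCCGTG-3'

The forward primer binds at positions 26–37; the product's 3' end on the top strand is position 106.
The reverse primer anneals to the top strand over positions 95–106, i.e. to CACGGGACCTAT.
Its sequence written 5'→3' is the reverse complement: ATAGGTCCCGTG.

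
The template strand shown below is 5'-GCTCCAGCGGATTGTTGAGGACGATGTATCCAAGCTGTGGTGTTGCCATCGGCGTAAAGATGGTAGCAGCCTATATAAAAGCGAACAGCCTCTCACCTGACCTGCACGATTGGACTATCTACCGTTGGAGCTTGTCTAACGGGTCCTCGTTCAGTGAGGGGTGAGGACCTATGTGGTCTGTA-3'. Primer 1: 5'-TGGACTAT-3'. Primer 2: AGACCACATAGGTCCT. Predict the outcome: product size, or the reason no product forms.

Yes — a 69 bp product.

Primer 1 (TGGACTAT) matches the top strand at positions 111–118; it acts as a forward primer.
Primer 2's reverse complement is AGGACCTATGTGGTCT, matching the top strand at positions 164–179; it acts as a reverse primer.
The 3' ends face each other across positions 111–179, giving a 69 bp product.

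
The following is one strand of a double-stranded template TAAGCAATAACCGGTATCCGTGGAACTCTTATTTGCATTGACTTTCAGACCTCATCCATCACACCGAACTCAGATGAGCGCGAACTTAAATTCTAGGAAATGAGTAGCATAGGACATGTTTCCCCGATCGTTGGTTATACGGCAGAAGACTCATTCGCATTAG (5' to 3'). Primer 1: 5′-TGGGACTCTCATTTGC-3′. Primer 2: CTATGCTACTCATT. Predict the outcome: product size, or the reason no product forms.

Primer 1 (TGGGACTCTCATTTGC) does not match the top strand, and its reverse complement GCAAATGAGAGTCCCA does not match either.
With no annealing site for primer 1, no amplification occurs.

No product — primer 1 has no binding site in the template.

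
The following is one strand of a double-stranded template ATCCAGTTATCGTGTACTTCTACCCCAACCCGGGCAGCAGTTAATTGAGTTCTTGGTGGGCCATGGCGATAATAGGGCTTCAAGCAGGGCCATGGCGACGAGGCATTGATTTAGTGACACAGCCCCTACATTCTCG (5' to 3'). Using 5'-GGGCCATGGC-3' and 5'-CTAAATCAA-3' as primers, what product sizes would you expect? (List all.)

57 bp, 28 bp

The forward primer GGGCCATGGC matches the top strand at positions 58–67, 87–96.
The reverse primer's reverse complement is TTGATTTAG, matching at positions 106–114.
Each forward site pairs with the reverse site to give a product ending at position 114: sizes 57, 28 bp.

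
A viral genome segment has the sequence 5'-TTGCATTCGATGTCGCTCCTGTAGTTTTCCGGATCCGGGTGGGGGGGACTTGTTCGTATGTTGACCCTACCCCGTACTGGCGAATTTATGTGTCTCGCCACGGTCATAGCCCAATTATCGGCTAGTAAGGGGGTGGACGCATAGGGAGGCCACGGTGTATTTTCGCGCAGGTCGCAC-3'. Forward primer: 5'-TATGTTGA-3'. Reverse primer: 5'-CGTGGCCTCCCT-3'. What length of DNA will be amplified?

Forward primer TATGTTGA is found on the top strand at positions 57–64.
Reverse complement of the reverse primer: AGGGAGGCCACG. This occurs on the top strand at positions 143–154.
Amplicon spans positions 57–154: 98 bp.

98 bp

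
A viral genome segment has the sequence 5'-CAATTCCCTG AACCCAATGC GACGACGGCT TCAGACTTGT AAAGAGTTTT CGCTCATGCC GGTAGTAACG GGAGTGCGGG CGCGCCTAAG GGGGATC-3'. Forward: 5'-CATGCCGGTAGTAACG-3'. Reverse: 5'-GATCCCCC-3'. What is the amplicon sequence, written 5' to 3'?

Scanning the template, CATGCCGGTAGTAACG occurs at positions 55–70; this primer anneals to the bottom strand there with its 3' end pointing downstream.
The reverse primer's reverse complement is GGGGGATC, which matches the template at positions 90–97.
The product is the template from position 55 through 97 (43 bp).

5'-CATGCCGGTAGTAACGGGAGTGCGGGCGCGCCTAAGGGGGATC-3'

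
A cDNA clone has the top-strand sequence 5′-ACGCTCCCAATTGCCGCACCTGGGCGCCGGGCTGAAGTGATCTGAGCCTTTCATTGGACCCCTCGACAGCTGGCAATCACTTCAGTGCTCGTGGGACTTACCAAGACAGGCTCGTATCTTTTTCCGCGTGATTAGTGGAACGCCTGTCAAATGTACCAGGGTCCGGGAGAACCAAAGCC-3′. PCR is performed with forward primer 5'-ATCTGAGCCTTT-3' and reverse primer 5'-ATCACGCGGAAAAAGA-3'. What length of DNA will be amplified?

93 bp

Forward primer ATCTGAGCCTTT is found on the top strand at positions 40–51.
Taking the reverse complement of ATCACGCGGAAAAAGA gives TCTTTTTCCGCGTGAT, found at positions 117–132 on the template; the primer anneals here to the top strand with its 3' end pointing upstream.
Amplicon spans positions 40–132: 93 bp.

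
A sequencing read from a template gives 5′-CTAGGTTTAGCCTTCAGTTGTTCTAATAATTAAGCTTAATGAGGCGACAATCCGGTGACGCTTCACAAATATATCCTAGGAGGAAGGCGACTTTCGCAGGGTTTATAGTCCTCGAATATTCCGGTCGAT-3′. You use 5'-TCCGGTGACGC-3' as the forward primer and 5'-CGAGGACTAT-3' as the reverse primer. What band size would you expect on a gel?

64 bp

Scanning the template, TCCGGTGACGC occurs at positions 51–61; this primer anneals to the bottom strand there with its 3' end pointing downstream.
Reverse complement of the reverse primer: ATAGTCCTCG. This occurs on the top strand at positions 105–114.
The product runs from position 51 to position 114, so its length is 114 − 51 + 1 = 64 bp.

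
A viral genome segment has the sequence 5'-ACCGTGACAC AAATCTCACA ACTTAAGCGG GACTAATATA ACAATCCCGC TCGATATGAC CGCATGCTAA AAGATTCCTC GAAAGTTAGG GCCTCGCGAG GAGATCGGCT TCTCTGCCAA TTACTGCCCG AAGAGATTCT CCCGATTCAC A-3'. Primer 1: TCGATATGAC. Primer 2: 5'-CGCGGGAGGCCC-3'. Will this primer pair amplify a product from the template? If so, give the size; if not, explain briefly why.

No product — primer 2 has no binding site in the template.

Primer 2 (CGCGGGAGGCCC) does not match the top strand, and its reverse complement GGGCCTCCCGCG does not match either.
With no annealing site for primer 2, no amplification occurs.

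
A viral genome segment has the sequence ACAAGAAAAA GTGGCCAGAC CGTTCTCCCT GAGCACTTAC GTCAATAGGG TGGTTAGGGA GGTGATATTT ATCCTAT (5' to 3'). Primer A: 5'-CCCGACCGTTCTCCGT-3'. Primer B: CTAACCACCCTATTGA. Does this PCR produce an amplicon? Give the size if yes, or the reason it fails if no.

Primer A (CCCGACCGTTCTCCGT) does not match the top strand, and its reverse complement ACGGAGAACGGTCGGG does not match either.
With no annealing site for primer A, no amplification occurs.

No product — primer A has no binding site in the template.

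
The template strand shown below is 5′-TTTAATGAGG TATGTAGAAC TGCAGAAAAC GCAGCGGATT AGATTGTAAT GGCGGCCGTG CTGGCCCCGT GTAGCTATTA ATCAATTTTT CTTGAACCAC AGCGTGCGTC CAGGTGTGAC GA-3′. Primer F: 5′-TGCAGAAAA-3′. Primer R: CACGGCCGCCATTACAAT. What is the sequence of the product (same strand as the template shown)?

Scanning the template, TGCAGAAAA occurs at positions 21–29; this primer anneals to the bottom strand there with its 3' end pointing downstream.
Reverse complement of the reverse primer: ATTGTAATGGCGGCCGTG. This occurs on the top strand at positions 43–60.
The product is the template from position 21 through 60 (40 bp).

5'-TGCAGAAAACGCAGCGGATTAGATTGTAATGGCGGCCGTG-3'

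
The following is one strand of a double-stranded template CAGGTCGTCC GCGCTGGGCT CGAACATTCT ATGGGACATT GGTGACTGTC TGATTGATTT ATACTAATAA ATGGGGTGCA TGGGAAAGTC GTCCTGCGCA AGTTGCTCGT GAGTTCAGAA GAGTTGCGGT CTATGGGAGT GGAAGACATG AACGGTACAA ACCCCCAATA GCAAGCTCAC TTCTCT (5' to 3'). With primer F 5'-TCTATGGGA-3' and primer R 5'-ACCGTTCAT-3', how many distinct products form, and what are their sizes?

Two products: 129 bp, 27 bp

The forward primer TCTATGGGA matches the top strand at positions 28–36, 130–138.
The reverse primer's reverse complement is ATGAACGGT, matching at positions 148–156.
Each forward site pairs with the reverse site to give a product ending at position 156: sizes 129, 27 bp.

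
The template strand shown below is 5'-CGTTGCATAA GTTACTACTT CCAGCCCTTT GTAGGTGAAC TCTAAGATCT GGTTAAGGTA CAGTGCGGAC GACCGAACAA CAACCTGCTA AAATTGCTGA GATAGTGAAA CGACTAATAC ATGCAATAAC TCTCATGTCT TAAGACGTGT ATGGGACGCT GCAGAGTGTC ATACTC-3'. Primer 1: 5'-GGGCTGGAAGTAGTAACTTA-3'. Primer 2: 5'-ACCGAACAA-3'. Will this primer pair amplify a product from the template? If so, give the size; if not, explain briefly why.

Primer 1 (GGGCTGGAAGTAGTAACTTA) has reverse complement TAAGTTACTACTTCCAGCCC, which matches the top strand at positions 8–27; primer 1 anneals to the top strand there with its 3' end pointing upstream toward position 8.
Primer 2 (ACCGAACAA) matches the top strand directly at positions 72–80; it anneals to the bottom strand with its 3' end pointing downstream toward position 80.
The 3' ends diverge (primer 1 extends toward position 1, primer 2 toward position 176), so the primers never converge on a shared product.

No product — the primers' 3' ends point away from each other.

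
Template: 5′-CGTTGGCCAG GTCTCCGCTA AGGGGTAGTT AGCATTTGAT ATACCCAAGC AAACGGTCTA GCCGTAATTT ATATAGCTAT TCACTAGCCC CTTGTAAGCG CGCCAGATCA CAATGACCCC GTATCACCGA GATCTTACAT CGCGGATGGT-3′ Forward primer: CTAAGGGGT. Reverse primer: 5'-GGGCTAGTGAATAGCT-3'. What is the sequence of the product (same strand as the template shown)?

5'-CTAAGGGGTAGTTAGCATTTGATATACCCAAGCAAACGGTCTAGCCGTAATTTATATAGCTATTCACTAGCCC-3'

Scanning the template, CTAAGGGGT occurs at positions 18–26; this primer anneals to the bottom strand there with its 3' end pointing downstream.
Taking the reverse complement of GGGCTAGTGAATAGCT gives AGCTATTCACTAGCCC, found at positions 75–90 on the template; the primer anneals here to the top strand with its 3' end pointing upstream.
The product is the template from position 18 through 90 (73 bp).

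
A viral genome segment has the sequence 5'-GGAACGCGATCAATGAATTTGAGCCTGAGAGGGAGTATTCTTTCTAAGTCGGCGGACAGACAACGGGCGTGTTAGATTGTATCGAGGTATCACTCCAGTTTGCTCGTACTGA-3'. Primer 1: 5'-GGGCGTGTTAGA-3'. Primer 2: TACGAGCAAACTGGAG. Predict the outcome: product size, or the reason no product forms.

Yes — a 44 bp product.

Primer 1 (GGGCGTGTTAGA) matches the top strand at positions 65–76; it acts as a forward primer.
Primer 2's reverse complement is CTCCAGTTTGCTCGTA, matching the top strand at positions 93–108; it acts as a reverse primer.
The 3' ends face each other across positions 65–108, giving a 44 bp product.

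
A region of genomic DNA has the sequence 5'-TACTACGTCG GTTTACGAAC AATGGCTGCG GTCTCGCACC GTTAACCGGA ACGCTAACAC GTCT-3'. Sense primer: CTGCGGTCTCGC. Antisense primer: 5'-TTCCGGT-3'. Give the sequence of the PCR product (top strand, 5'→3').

The forward primer matches the template at positions 26–37.
Taking the reverse complement of TTCCGGT gives ACCGGAA, found at positions 45–51 on the template; the primer anneals here to the top strand with its 3' end pointing upstream.
The product is the template from position 26 through 51 (26 bp).

5'-CTGCGGTCTCGCACCGTTAACCGGAA-3'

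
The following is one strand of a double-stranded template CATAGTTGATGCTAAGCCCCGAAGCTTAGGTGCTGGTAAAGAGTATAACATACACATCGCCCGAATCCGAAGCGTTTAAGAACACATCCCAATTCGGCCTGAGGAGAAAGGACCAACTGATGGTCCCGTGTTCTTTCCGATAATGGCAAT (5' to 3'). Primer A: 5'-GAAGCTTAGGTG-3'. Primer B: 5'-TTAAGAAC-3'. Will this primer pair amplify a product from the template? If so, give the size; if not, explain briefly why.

Primer A (GAAGCTTAGGTG) matches the top strand at positions 21–32 (3' end points downstream).
Primer B (TTAAGAAC) also matches the top strand directly, at positions 76–83 — its reverse complement GTTCTTAA is not present.
Both primers anneal to the bottom strand with 3' ends pointing the same way, so neither can prime synthesis back toward the other.

No product — both primers anneal to the same strand and extend in the same direction.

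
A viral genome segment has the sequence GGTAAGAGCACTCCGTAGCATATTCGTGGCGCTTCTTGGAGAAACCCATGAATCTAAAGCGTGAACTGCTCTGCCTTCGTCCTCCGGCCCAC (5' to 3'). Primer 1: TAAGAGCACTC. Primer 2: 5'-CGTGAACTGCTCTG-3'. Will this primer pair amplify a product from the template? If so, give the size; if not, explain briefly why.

No product — both primers anneal to the same strand and extend in the same direction.

Primer 1 (TAAGAGCACTC) matches the top strand at positions 3–13 (3' end points downstream).
Primer 2 (CGTGAACTGCTCTG) also matches the top strand directly, at positions 60–73 — its reverse complement CAGAGCAGTTCACG is not present.
Both primers anneal to the bottom strand with 3' ends pointing the same way, so neither can prime synthesis back toward the other.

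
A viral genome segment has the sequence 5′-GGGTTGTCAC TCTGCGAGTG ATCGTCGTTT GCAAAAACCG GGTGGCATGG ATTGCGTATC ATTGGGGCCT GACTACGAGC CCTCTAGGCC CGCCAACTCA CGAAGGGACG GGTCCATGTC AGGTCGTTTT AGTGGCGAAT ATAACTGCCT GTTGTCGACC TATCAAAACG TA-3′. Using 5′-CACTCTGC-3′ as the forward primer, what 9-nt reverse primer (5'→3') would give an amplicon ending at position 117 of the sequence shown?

The forward primer binds at positions 8–15; the product's 3' end on the top strand is position 117.
The reverse primer anneals to the top strand over positions 109–117, i.e. to CGGGTCCAT.
Its sequence written 5'→3' is the reverse complement: ATGGACCCG.

5'-ATGGACCCG-3'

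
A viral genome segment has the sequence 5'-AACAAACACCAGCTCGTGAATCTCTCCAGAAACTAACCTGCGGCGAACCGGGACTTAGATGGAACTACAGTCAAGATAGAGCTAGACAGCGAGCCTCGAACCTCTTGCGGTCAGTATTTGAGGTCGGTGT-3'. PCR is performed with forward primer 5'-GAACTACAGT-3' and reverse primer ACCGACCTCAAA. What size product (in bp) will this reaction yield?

Forward primer GAACTACAGT is found on the top strand at positions 62–71.
Reverse complement of the reverse primer: TTTGAGGTCGGT. This occurs on the top strand at positions 117–128.
Amplicon spans positions 62–128: 67 bp.

67 bp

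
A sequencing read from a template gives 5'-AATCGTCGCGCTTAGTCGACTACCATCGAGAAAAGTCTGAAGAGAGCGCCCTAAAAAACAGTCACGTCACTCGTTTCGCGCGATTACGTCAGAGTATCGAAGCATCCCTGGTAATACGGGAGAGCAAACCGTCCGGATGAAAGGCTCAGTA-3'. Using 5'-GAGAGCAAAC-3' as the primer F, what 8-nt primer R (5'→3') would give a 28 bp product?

5'-GAGCCTTT-3'

The forward primer binds at positions 120–129, so a 28 bp product ends at position 120 + 28 − 1 = 147.
The reverse primer anneals to the top strand over positions 140–147, i.e. to AAAGGCTC.
Its sequence written 5'→3' is the reverse complement: GAGCCTTT.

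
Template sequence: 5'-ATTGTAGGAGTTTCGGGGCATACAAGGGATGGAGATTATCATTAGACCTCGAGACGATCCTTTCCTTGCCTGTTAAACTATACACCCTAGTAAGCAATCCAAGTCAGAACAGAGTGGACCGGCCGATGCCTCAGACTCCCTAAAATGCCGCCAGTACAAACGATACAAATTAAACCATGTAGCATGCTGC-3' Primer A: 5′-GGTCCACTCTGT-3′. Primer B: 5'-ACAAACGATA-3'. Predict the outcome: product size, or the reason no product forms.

No product — the primers' 3' ends point away from each other.

Primer A (GGTCCACTCTGT) has reverse complement ACAGAGTGGACC, which matches the top strand at positions 109–120; primer A anneals to the top strand there with its 3' end pointing upstream toward position 109.
Primer B (ACAAACGATA) matches the top strand directly at positions 156–165; it anneals to the bottom strand with its 3' end pointing downstream toward position 165.
The 3' ends diverge (primer A extends toward position 1, primer B toward position 190), so the primers never converge on a shared product.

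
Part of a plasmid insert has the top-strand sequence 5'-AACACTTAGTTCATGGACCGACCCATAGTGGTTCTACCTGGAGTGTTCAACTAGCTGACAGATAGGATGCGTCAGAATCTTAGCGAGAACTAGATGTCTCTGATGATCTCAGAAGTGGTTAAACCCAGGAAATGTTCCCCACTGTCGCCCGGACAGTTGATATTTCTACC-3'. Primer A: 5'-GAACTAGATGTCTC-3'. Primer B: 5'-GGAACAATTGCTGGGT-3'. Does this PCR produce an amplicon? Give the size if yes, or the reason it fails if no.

Primer B (GGAACAATTGCTGGGT) does not match the top strand, and its reverse complement ACCCAGCAATTGTTCC does not match either.
With no annealing site for primer B, no amplification occurs.

No product — primer B has no binding site in the template.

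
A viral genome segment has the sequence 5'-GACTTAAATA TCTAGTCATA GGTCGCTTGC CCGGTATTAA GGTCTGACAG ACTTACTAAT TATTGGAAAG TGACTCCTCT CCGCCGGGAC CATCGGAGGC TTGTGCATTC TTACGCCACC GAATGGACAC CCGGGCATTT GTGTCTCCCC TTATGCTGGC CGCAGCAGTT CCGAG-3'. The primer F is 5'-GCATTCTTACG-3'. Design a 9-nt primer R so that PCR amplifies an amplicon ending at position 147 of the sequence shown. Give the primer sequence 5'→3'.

5'-GAGACACAA-3'

The forward primer binds at positions 105–115; the product's 3' end on the top strand is position 147.
The reverse primer anneals to the top strand over positions 139–147, i.e. to TTGTGTCTC.
Its sequence written 5'→3' is the reverse complement: GAGACACAA.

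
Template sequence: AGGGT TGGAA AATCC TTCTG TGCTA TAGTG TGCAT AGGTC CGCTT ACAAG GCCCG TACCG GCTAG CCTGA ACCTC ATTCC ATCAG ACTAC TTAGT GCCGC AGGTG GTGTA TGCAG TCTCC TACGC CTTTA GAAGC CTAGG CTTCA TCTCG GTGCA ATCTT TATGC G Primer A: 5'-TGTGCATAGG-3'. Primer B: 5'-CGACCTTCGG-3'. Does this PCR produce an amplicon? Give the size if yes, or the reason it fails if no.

No product — primer B has no binding site in the template.

Primer B (CGACCTTCGG) does not match the top strand, and its reverse complement CCGAAGGTCG does not match either.
With no annealing site for primer B, no amplification occurs.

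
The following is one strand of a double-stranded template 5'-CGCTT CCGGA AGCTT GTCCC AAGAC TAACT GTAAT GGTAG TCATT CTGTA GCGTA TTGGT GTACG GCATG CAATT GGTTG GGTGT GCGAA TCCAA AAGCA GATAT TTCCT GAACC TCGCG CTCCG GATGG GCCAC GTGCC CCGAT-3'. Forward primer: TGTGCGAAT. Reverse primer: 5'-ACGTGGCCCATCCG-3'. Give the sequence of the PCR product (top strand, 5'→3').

Forward primer TGTGCGAAT is found on the top strand at positions 83–91.
Taking the reverse complement of ACGTGGCCCATCCG gives CGGATGGGCCACGT, found at positions 124–137 on the template; the primer anneals here to the top strand with its 3' end pointing upstream.
The product is the template from position 83 through 137 (55 bp).

5'-TGTGCGAATCCAAAAGCAGATATTTCCTGAACCTCGCGCTCCGGATGGGCCACGT-3'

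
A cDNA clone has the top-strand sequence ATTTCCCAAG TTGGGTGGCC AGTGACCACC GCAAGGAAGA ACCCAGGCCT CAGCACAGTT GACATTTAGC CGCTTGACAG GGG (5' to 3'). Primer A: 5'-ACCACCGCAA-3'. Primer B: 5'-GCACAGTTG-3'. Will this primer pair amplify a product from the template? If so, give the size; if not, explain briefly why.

Primer A (ACCACCGCAA) matches the top strand at positions 25–34 (3' end points downstream).
Primer B (GCACAGTTG) also matches the top strand directly, at positions 53–61 — its reverse complement CAACTGTGC is not present.
Both primers anneal to the bottom strand with 3' ends pointing the same way, so neither can prime synthesis back toward the other.

No product — both primers anneal to the same strand and extend in the same direction.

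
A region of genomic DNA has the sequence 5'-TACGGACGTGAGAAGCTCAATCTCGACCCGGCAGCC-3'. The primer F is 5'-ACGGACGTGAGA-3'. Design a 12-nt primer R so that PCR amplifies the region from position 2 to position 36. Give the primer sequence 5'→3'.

5'-GGCTGCCGGGTC-3'

The product's 3' end on the top strand is position 36.
The reverse primer anneals to the top strand over positions 25–36, i.e. to GACCCGGCAGCC.
Its sequence written 5'→3' is the reverse complement: GGCTGCCGGGTC.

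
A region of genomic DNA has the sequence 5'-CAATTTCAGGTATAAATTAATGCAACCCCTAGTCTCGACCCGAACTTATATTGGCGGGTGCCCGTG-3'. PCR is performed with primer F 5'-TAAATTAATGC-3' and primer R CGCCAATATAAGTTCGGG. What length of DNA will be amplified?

44 bp

Forward primer TAAATTAATGC is found on the top strand at positions 13–23.
Taking the reverse complement of CGCCAATATAAGTTCGGG gives CCCGAACTTATATTGGCG, found at positions 39–56 on the template; the primer anneals here to the top strand with its 3' end pointing upstream.
Amplicon spans positions 13–56: 44 bp.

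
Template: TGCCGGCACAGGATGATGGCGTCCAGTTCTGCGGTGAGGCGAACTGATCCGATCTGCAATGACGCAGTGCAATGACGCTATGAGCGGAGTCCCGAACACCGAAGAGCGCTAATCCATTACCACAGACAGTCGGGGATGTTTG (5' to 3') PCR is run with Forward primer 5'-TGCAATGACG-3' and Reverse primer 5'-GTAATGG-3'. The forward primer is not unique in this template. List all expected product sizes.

66 bp, 53 bp

The forward primer TGCAATGACG matches the top strand at positions 55–64, 68–77.
The reverse primer's reverse complement is CCATTAC, matching at positions 114–120.
Each forward site pairs with the reverse site to give a product ending at position 120: sizes 66, 53 bp.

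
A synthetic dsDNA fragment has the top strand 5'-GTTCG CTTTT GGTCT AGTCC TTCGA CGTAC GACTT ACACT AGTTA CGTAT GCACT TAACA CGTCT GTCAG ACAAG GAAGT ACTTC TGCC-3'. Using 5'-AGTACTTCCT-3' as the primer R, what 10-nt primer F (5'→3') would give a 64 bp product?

5'-CTTCGACGTA-3'

The reverse primer's reverse complement AGGAAGTACT matches the template at positions 74–83, so the product ends at position 83.
A 64 bp product then starts at position 83 − 64 + 1 = 20.
The forward primer is identical to the top strand there: CTTCGACGTA.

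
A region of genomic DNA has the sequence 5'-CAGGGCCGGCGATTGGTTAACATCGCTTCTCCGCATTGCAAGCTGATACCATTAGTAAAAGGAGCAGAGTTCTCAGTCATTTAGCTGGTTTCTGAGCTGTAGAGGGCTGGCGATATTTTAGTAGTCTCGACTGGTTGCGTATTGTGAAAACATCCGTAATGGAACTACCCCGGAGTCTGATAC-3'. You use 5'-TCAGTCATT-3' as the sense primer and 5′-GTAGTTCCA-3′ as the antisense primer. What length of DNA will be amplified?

Scanning the template, TCAGTCATT occurs at positions 73–81; this primer anneals to the bottom strand there with its 3' end pointing downstream.
Taking the reverse complement of GTAGTTCCA gives TGGAACTAC, found at positions 160–168 on the template; the primer anneals here to the top strand with its 3' end pointing upstream.
Product length = (reverse-primer end) − (forward-primer start) + 1 = 168 − 73 + 1 = 96 bp.

96 bp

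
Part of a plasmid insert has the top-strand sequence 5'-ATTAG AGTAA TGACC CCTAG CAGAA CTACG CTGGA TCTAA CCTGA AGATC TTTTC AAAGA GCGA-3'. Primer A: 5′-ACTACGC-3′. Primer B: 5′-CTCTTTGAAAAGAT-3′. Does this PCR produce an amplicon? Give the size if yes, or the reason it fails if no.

Primer A (ACTACGC) matches the top strand at positions 25–31; it acts as a forward primer.
Primer B's reverse complement is ATCTTTTCAAAGAG, matching the top strand at positions 48–61; it acts as a reverse primer.
The 3' ends face each other across positions 25–61, giving a 37 bp product.

Yes — a 37 bp product.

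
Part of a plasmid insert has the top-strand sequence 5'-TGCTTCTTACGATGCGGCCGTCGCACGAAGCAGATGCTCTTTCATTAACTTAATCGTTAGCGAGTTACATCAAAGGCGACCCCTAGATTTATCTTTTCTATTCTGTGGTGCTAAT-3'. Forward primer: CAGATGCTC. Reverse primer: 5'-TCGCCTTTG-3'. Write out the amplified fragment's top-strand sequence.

Forward primer CAGATGCTC is found on the top strand at positions 31–39.
Reverse complement of the reverse primer: CAAAGGCGA. This occurs on the top strand at positions 71–79.
The product is the template from position 31 through 79 (49 bp).

5'-CAGATGCTCTTTCATTAACTTAATCGTTAGCGAGTTACATCAAAGGCGA-3'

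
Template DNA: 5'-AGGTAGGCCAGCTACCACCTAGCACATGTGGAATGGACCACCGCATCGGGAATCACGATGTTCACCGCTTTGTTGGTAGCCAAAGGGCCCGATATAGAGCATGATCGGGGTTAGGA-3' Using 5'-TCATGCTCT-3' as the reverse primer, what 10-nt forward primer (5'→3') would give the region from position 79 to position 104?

The reverse primer's reverse complement AGAGCATGA matches the template at positions 96–104; the product starts at position 79.
The forward primer is identical to the top strand over positions 79–88: GCCAAAGGGC.

5'-GCCAAAGGGC-3'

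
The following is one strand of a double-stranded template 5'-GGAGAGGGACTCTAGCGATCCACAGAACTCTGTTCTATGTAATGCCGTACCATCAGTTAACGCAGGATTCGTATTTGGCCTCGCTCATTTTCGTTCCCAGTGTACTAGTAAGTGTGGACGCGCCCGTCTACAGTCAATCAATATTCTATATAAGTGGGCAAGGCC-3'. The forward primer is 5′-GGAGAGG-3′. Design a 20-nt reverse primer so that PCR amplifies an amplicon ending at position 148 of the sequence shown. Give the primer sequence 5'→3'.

The forward primer binds at positions 1–7; the product's 3' end on the top strand is position 148.
The reverse primer anneals to the top strand over positions 129–148, i.e. to TACAGTCAATCAATATTCTA.
Its sequence written 5'→3' is the reverse complement: TAGAATATTGATTGACTGTA.

5'-TAGAATATTGATTGACTGTA-3'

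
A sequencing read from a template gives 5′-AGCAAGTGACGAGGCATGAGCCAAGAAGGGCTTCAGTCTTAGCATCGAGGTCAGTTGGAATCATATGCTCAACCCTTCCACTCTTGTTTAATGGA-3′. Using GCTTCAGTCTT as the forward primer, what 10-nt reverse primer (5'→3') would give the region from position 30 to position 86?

5'-CAAGAGTGGA-3'

The product's 3' end on the top strand is position 86.
The reverse primer anneals to the top strand over positions 77–86, i.e. to TCCACTCTTG.
Its sequence written 5'→3' is the reverse complement: CAAGAGTGGA.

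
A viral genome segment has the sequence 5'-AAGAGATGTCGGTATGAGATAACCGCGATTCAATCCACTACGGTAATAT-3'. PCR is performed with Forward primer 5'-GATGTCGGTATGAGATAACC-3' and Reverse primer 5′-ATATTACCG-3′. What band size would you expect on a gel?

The forward primer matches the template at positions 5–24.
Taking the reverse complement of ATATTACCG gives CGGTAATAT, found at positions 41–49 on the template; the primer anneals here to the top strand with its 3' end pointing upstream.
Amplicon spans positions 5–49: 45 bp.

45 bp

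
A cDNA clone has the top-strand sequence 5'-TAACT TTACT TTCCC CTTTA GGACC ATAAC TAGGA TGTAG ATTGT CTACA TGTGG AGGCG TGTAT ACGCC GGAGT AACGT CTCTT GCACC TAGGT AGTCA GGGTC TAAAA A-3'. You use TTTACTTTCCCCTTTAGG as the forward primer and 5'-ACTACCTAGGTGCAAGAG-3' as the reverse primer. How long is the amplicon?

94 bp

The forward primer matches the template at positions 5–22.
Taking the reverse complement of ACTACCTAGGTGCAAGAG gives CTCTTGCACCTAGGTAGT, found at positions 81–98 on the template; the primer anneals here to the top strand with its 3' end pointing upstream.
Product length = (reverse-primer end) − (forward-primer start) + 1 = 98 − 5 + 1 = 94 bp.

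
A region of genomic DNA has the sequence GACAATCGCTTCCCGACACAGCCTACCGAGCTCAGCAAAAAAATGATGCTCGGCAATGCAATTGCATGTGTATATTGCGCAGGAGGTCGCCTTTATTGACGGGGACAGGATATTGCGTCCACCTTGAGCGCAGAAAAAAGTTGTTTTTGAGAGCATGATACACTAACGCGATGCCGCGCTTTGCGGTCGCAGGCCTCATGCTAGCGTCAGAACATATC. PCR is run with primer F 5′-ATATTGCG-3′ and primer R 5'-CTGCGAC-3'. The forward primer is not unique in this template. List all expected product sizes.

The forward primer ATATTGCG matches the top strand at positions 72–79, 110–117.
The reverse primer's reverse complement is GTCGCAG, matching at positions 186–192.
Each forward site pairs with the reverse site to give a product ending at position 192: sizes 121, 83 bp.

121 bp, 83 bp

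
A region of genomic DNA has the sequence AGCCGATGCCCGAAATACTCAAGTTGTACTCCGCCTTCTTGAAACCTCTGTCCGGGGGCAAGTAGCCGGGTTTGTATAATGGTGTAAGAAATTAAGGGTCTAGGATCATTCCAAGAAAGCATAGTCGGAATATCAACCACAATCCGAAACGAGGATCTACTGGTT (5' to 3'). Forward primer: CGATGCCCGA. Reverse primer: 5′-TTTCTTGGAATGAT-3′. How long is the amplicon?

Scanning the template, CGATGCCCGA occurs at positions 4–13; this primer anneals to the bottom strand there with its 3' end pointing downstream.
The reverse primer's reverse complement is ATCATTCCAAGAAA, which matches the template at positions 105–118.
Amplicon spans positions 4–118: 115 bp.

115 bp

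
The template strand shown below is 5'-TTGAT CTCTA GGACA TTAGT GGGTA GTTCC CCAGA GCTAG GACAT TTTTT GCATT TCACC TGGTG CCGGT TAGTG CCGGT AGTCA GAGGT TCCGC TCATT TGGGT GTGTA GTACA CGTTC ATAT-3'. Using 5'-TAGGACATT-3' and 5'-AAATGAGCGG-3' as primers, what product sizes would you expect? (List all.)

93 bp, 64 bp

The forward primer TAGGACATT matches the top strand at positions 9–17, 38–46.
The reverse primer's reverse complement is CCGCTCATTT, matching at positions 92–101.
Each forward site pairs with the reverse site to give a product ending at position 101: sizes 93, 64 bp.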